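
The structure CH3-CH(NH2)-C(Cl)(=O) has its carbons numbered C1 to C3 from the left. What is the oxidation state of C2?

Count +1 for every bond to an atom more electronegative than carbon and −1 for every bond to one less electronegative; C–C bonds are 0.
C2 has one bond to C (0), one bond to C (0), one bond to H (-1), one bond to N (+1).
Oxidation state = 0 + 0 − 1 + 1 = 0.

0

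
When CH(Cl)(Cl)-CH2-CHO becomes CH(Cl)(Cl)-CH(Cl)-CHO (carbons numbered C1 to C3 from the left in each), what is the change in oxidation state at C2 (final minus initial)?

Before: C2 has 2 bonds to C, 2 bonds to H → oxidation state -2.
After: C2 has 2 bonds to C, 1 bond to H, 1 bond to Cl → oxidation state 0.
Δ = 0 − (-2) = +2, so this is an oxidation at C2.

+2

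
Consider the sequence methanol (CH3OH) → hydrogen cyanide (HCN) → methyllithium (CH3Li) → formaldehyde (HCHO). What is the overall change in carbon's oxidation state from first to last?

+2

Carbon oxidation states along the series — methanol: -2, hydrogen cyanide: +2, methyllithium: -4, formaldehyde: 0.
Net change = 0 − (-2) = +2.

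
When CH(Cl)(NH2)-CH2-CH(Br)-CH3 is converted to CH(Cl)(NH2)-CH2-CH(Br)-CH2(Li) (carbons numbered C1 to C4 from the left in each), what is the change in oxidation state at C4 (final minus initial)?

0

Before: C4 has 1 bond to C, 3 bonds to H → oxidation state -3.
After: C4 has 1 bond to C, 2 bonds to H, 1 bond to Li → oxidation state -3.
Δ = -3 − (-3) = 0, so no net redox change at C4.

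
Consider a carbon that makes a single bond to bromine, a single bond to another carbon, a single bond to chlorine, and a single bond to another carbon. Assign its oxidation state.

+2

Bonds to more-electronegative neighbours contribute +1 each, bonds to H or metals contribute −1 each, and C–C bonds contribute 0.
The carbon has one bond to C (0), one bond to C (0), one bond to Cl (+1), one bond to Br (+1).
Oxidation state = 0 + 0 + 1 + 1 = +2.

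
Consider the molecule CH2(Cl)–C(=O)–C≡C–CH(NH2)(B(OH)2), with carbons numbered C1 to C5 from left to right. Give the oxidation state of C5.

C5 has one bond to C (0), one bond to N (+1), one bond to H (-1), one bond to B (-1).
Oxidation state = 0 + 1 − 1 − 1 = -1.

-1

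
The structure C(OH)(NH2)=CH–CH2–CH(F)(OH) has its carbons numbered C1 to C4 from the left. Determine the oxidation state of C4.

+1

Each bond to a more electronegative atom (O, N, halogen) counts +1, each bond to a less electronegative atom (H, metal, B, Si) counts −1, and each C–C bond counts 0.
C4 has one bond to C (0), one bond to F (+1), one bond to O (+1), one bond to H (-1).
Oxidation state = 0 + 1 + 1 − 1 = +1.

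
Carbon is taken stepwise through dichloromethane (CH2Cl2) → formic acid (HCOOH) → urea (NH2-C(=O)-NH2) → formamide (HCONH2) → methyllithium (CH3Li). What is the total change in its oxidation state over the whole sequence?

-4

Carbon oxidation states along the series — dichloromethane: 0, formic acid: +2, urea: +4, formamide: +2, methyllithium: -4.
Net change = -4 − (0) = -4.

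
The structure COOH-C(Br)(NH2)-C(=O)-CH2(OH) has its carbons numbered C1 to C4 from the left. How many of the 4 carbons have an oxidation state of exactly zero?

Tallying each carbon's bonds:
C1: 1C, 3O → 0 + 3 = +3
C2: 2C, 1N, 1Br → 0 + 1 + 1 = +2
C3: 2C, 2O → 0 + 2 = +2
C4: 1C, 2H, 1O → 0 − 2 + 1 = -1
0 carbons meet the condition.

0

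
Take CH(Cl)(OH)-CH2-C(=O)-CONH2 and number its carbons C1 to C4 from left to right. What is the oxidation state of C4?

Count +1 for every bond to an atom more electronegative than carbon and −1 for every bond to one less electronegative; C–C bonds are 0.
C4 has one bond to C (0), a double bond to O (2×+1 = +2), one bond to N (+1).
Oxidation state = 0 + 2 + 1 = +3.

+3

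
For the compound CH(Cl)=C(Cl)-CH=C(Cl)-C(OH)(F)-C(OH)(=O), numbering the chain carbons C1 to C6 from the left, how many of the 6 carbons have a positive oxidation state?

4

Assign +1 per bond to O/N/halogen, −1 per bond to H or an electropositive element, and 0 per bond to carbon. Tallying each carbon:
C1: 2C, 1H, 1Cl → 0 − 1 + 1 = 0
C2: 3C, 1Cl → 0 + 1 = +1
C3: 3C, 1H → 0 − 1 = -1
C4: 3C, 1Cl → 0 + 1 = +1
C5: 2C, 1O, 1F → 0 + 1 + 1 = +2
C6: 1C, 3O → 0 + 3 = +3
4 carbons (C2, C4, C5, C6) meet the condition.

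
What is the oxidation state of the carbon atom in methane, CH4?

-4

The carbon has one bond to H (-1), one bond to H (-1), one bond to H (-1), one bond to H (-1).
Oxidation state = -1 − 1 − 1 − 1 = -4.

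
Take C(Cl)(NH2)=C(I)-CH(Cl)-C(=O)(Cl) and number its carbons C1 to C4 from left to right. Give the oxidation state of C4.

+3

C4 has one bond to C (0), a double bond to O (2×+1 = +2), one bond to Cl (+1).
Oxidation state = 0 + 2 + 1 = +3.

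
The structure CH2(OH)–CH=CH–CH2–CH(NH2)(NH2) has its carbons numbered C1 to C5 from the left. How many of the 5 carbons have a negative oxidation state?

Count +1 for every bond to an atom more electronegative than carbon and −1 for every bond to one less electronegative; C–C bonds are 0. Tallying each carbon:
C1: 1C, 2H, 1O → 0 − 2 + 1 = -1
C2: 3C, 1H → 0 − 1 = -1
C3: 3C, 1H → 0 − 1 = -1
C4: 2C, 2H → 0 − 2 = -2
C5: 1C, 1H, 2N → 0 − 1 + 2 = +1
4 carbons (C1, C2, C3, C4) meet the condition.

4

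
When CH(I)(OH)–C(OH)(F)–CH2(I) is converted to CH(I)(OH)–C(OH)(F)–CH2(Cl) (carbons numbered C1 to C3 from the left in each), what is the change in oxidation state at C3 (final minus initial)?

0

Before: C3 has 1 bond to C, 2 bonds to H, 1 bond to I → oxidation state -1.
After: C3 has 1 bond to C, 2 bonds to H, 1 bond to Cl → oxidation state -1.
Δ = -1 − (-1) = 0, so no net redox change at C3.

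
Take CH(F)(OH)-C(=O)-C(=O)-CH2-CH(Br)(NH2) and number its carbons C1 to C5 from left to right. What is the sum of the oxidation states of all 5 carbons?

Tallying each carbon's bonds:
C1: 1C, 1H, 1O, 1F → 0 − 1 + 1 + 1 = +1
C2: 2C, 2O → 0 + 2 = +2
C3: 2C, 2O → 0 + 2 = +2
C4: 2C, 2H → 0 − 2 = -2
C5: 1C, 1H, 1N, 1Br → 0 − 1 + 1 + 1 = +1
Sum = +1 + 2 + 2 − 2 + 1 = +4.

+4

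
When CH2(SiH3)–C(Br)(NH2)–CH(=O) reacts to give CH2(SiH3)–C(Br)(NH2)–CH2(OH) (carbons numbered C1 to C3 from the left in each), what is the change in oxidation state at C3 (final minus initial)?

Before: C3 has 1 bond to C, 1 bond to H, 2 bonds to O → oxidation state +1.
After: C3 has 1 bond to C, 2 bonds to H, 1 bond to O → oxidation state -1.
Δ = -1 − (+1) = -2, so this is a reduction at C3.

-2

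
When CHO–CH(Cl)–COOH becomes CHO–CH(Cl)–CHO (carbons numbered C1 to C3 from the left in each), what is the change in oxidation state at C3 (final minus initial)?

Before: C3 has 1 bond to C, 3 bonds to O → oxidation state +3.
After: C3 has 1 bond to C, 1 bond to H, 2 bonds to O → oxidation state +1.
Δ = +1 − (+3) = -2, so this is a reduction at C3.

-2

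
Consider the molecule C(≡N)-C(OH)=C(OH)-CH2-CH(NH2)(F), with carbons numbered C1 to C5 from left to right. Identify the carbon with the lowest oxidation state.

C4

Tallying each carbon's bonds:
C1: 1C, 3N → 0 + 3 = +3
C2: 3C, 1O → 0 + 1 = +1
C3: 3C, 1O → 0 + 1 = +1
C4: 2C, 2H → 0 − 2 = -2
C5: 1C, 1H, 1N, 1F → 0 − 1 + 1 + 1 = +1
The most reduced carbon is C4 at -2.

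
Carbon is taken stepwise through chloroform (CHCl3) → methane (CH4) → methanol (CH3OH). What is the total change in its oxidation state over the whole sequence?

-4

Carbon oxidation states along the series — chloroform: +2, methane: -4, methanol: -2.
Net change = -2 − (+2) = -4.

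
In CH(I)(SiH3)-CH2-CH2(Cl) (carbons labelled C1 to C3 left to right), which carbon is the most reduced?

C2

Tallying each carbon's bonds:
C1: 1C, 1H, 1I, 1Si → 0 − 1 + 1 − 1 = -1
C2: 2C, 2H → 0 − 2 = -2
C3: 1C, 2H, 1Cl → 0 − 2 + 1 = -1
The most reduced carbon is C2 at -2.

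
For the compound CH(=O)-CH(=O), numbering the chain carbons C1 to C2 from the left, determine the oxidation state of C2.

+1

C2 has one bond to C (0), a double bond to O (2×+1 = +2), one bond to H (-1).
Oxidation state = 0 + 2 − 1 = +1.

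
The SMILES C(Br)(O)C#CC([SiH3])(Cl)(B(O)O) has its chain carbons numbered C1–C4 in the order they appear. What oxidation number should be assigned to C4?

Bonds to more-electronegative neighbours contribute +1 each, bonds to H or metals contribute −1 each, and C–C bonds contribute 0.
C4 has one bond to C (0), one bond to Si (-1), one bond to Cl (+1), one bond to B (-1).
Oxidation state = 0 − 1 + 1 − 1 = -1.

-1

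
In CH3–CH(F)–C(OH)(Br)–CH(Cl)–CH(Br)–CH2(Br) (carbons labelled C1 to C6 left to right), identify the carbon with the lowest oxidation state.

Tallying each carbon's bonds:
C1: 1C, 3H → 0 − 3 = -3
C2: 2C, 1H, 1F → 0 − 1 + 1 = 0
C3: 2C, 1O, 1Br → 0 + 1 + 1 = +2
C4: 2C, 1H, 1Cl → 0 − 1 + 1 = 0
C5: 2C, 1H, 1Br → 0 − 1 + 1 = 0
C6: 1C, 2H, 1Br → 0 − 2 + 1 = -1
The most reduced carbon is C1 at -3.

C1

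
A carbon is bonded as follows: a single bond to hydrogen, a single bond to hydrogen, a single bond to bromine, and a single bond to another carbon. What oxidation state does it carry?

Each bond to a more electronegative atom (O, N, halogen) counts +1, each bond to a less electronegative atom (H, metal, B, Si) counts −1, and each C–C bond counts 0.
The carbon has one bond to C (0), one bond to H (-1), one bond to Br (+1), one bond to H (-1).
Oxidation state = 0 − 1 + 1 − 1 = -1.

-1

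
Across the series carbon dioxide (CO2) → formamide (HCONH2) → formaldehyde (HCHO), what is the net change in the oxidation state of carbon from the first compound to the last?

-4

Carbon oxidation states along the series — carbon dioxide: +4, formamide: +2, formaldehyde: 0.
Net change = 0 − (+4) = -4.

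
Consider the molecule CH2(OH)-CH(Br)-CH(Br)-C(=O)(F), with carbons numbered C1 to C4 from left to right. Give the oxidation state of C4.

+3

Count +1 for every bond to an atom more electronegative than carbon and −1 for every bond to one less electronegative; C–C bonds are 0.
C4 has one bond to C (0), a double bond to O (2×+1 = +2), one bond to F (+1).
Oxidation state = 0 + 2 + 1 = +3.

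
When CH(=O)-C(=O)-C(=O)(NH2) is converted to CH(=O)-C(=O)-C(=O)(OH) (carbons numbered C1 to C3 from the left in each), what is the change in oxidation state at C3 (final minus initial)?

0

Before: C3 has 1 bond to C, 2 bonds to O, 1 bond to N → oxidation state +3.
After: C3 has 1 bond to C, 3 bonds to O → oxidation state +3.
Δ = +3 − (+3) = 0, so no net redox change at C3.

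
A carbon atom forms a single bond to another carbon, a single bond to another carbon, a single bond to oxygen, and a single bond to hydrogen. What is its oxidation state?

Bonds to more-electronegative neighbours contribute +1 each, bonds to H or metals contribute −1 each, and C–C bonds contribute 0.
The carbon has one bond to C (0), one bond to C (0), one bond to O (+1), one bond to H (-1).
Oxidation state = 0 + 0 + 1 − 1 = 0.

0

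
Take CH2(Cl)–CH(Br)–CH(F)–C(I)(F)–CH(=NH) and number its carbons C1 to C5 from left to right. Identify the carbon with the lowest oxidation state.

C1

Tallying each carbon's bonds:
C1: 1C, 2H, 1Cl → 0 − 2 + 1 = -1
C2: 2C, 1H, 1Br → 0 − 1 + 1 = 0
C3: 2C, 1H, 1F → 0 − 1 + 1 = 0
C4: 2C, 1F, 1I → 0 + 1 + 1 = +2
C5: 1C, 1H, 2N → 0 − 1 + 2 = +1
The most reduced carbon is C1 at -1.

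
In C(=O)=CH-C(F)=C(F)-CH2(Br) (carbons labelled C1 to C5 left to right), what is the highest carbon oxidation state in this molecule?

+2

Tallying each carbon's bonds:
C1: 2C, 2O → 0 + 2 = +2
C2: 3C, 1H → 0 − 1 = -1
C3: 3C, 1F → 0 + 1 = +1
C4: 3C, 1F → 0 + 1 = +1
C5: 1C, 2H, 1Br → 0 − 2 + 1 = -1
The highest value is +2.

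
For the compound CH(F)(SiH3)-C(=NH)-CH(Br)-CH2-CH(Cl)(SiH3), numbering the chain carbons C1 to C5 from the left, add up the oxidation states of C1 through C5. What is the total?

Assign +1 per bond to O/N/halogen, −1 per bond to H or an electropositive element, and 0 per bond to carbon. Tallying each carbon:
C1: 1C, 1H, 1F, 1Si → 0 − 1 + 1 − 1 = -1
C2: 2C, 2N → 0 + 2 = +2
C3: 2C, 1H, 1Br → 0 − 1 + 1 = 0
C4: 2C, 2H → 0 − 2 = -2
C5: 1C, 1H, 1Cl, 1Si → 0 − 1 + 1 − 1 = -1
Sum = -1 + 2 + 0 − 2 − 1 = -2.

-2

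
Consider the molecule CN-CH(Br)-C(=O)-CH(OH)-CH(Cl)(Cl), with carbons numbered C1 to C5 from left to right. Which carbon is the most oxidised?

Each bond to a more electronegative atom (O, N, halogen) counts +1, each bond to a less electronegative atom (H, metal, B, Si) counts −1, and each C–C bond counts 0. Tallying each carbon:
C1: 1C, 3N → 0 + 3 = +3
C2: 2C, 1H, 1Br → 0 − 1 + 1 = 0
C3: 2C, 2O → 0 + 2 = +2
C4: 2C, 1H, 1O → 0 − 1 + 1 = 0
C5: 1C, 1H, 2Cl → 0 − 1 + 2 = +1
The most oxidised carbon is C1 at +3.

C1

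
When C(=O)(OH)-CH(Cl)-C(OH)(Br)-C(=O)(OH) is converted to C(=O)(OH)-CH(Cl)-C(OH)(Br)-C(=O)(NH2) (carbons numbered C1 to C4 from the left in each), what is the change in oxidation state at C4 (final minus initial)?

0

Before: C4 has 1 bond to C, 3 bonds to O → oxidation state +3.
After: C4 has 1 bond to C, 2 bonds to O, 1 bond to N → oxidation state +3.
Δ = +3 − (+3) = 0, so no net redox change at C4.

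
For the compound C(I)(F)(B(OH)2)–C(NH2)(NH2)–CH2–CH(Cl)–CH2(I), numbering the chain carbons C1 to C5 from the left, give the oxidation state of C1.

+1

C1 has one bond to C (0), one bond to I (+1), one bond to F (+1), one bond to B (-1).
Oxidation state = 0 + 1 + 1 − 1 = +1.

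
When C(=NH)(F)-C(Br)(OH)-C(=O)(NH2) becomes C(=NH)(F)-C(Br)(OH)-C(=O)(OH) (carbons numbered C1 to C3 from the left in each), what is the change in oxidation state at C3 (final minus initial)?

Before: C3 has 1 bond to C, 2 bonds to O, 1 bond to N → oxidation state +3.
After: C3 has 1 bond to C, 3 bonds to O → oxidation state +3.
Δ = +3 − (+3) = 0, so no net redox change at C3.

0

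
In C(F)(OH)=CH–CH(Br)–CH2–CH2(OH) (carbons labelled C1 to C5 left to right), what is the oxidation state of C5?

C5 has one bond to C (0), one bond to H (-1), one bond to H (-1), one bond to O (+1).
Oxidation state = 0 − 1 − 1 + 1 = -1.

-1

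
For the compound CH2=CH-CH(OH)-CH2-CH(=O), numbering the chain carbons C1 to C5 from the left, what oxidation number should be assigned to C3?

Each bond to a more electronegative atom (O, N, halogen) counts +1, each bond to a less electronegative atom (H, metal, B, Si) counts −1, and each C–C bond counts 0.
C3 has one bond to C (0), one bond to C (0), one bond to H (-1), one bond to O (+1).
Oxidation state = 0 + 0 − 1 + 1 = 0.

0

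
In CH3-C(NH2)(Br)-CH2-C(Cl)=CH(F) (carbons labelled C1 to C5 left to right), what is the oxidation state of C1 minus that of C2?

C1: 1C, 3H → 0 − 3 = -3
C2: 2C, 1N, 1Br → 0 + 1 + 1 = +2
Difference: -3 − (+2) = -5.

-5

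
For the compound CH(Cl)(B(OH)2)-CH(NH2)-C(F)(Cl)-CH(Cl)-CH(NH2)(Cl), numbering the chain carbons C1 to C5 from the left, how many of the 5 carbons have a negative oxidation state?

1

Tallying each carbon's bonds:
C1: 1C, 1H, 1Cl, 1B → 0 − 1 + 1 − 1 = -1
C2: 2C, 1H, 1N → 0 − 1 + 1 = 0
C3: 2C, 1F, 1Cl → 0 + 1 + 1 = +2
C4: 2C, 1H, 1Cl → 0 − 1 + 1 = 0
C5: 1C, 1H, 1N, 1Cl → 0 − 1 + 1 + 1 = +1
1 carbon (C1) meets the condition.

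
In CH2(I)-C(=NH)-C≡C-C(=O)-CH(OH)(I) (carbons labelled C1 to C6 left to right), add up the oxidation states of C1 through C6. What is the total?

Tallying each carbon's bonds:
C1: 1C, 2H, 1I → 0 − 2 + 1 = -1
C2: 2C, 2N → 0 + 2 = +2
C3: 4C → 0 = 0
C4: 4C → 0 = 0
C5: 2C, 2O → 0 + 2 = +2
C6: 1C, 1H, 1O, 1I → 0 − 1 + 1 + 1 = +1
Sum = -1 + 2 + 0 + 0 + 2 + 1 = +4.

+4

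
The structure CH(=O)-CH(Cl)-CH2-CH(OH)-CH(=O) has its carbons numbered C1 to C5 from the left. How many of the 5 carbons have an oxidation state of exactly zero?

2

Tallying each carbon's bonds:
C1: 1C, 1H, 2O → 0 − 1 + 2 = +1
C2: 2C, 1H, 1Cl → 0 − 1 + 1 = 0
C3: 2C, 2H → 0 − 2 = -2
C4: 2C, 1H, 1O → 0 − 1 + 1 = 0
C5: 1C, 1H, 2O → 0 − 1 + 2 = +1
2 carbons (C2, C4) meet the condition.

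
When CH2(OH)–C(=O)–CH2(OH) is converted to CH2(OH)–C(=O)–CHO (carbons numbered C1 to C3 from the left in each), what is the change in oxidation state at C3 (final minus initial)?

Before: C3 has 1 bond to C, 2 bonds to H, 1 bond to O → oxidation state -1.
After: C3 has 1 bond to C, 1 bond to H, 2 bonds to O → oxidation state +1.
Δ = +1 − (-1) = +2, so this is an oxidation at C3.

+2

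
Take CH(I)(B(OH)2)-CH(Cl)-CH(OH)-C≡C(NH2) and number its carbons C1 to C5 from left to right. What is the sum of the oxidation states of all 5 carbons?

Count +1 for every bond to an atom more electronegative than carbon and −1 for every bond to one less electronegative; C–C bonds are 0. Tallying each carbon:
C1: 1C, 1H, 1I, 1B → 0 − 1 + 1 − 1 = -1
C2: 2C, 1H, 1Cl → 0 − 1 + 1 = 0
C3: 2C, 1H, 1O → 0 − 1 + 1 = 0
C4: 4C → 0 = 0
C5: 3C, 1N → 0 + 1 = +1
Sum = -1 + 0 + 0 + 0 + 1 = 0.

0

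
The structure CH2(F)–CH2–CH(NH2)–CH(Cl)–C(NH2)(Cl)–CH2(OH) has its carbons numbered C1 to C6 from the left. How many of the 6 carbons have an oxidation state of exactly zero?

2

Assign +1 per bond to O/N/halogen, −1 per bond to H or an electropositive element, and 0 per bond to carbon. Tallying each carbon:
C1: 1C, 2H, 1F → 0 − 2 + 1 = -1
C2: 2C, 2H → 0 − 2 = -2
C3: 2C, 1H, 1N → 0 − 1 + 1 = 0
C4: 2C, 1H, 1Cl → 0 − 1 + 1 = 0
C5: 2C, 1N, 1Cl → 0 + 1 + 1 = +2
C6: 1C, 2H, 1O → 0 − 2 + 1 = -1
2 carbons (C3, C4) meet the condition.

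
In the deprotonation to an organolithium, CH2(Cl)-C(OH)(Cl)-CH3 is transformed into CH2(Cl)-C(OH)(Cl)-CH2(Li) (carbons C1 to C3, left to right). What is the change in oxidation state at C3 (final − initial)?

Before: C3 has 1 bond to C, 3 bonds to H → oxidation state -3.
After: C3 has 1 bond to C, 2 bonds to H, 1 bond to Li → oxidation state -3.
Δ = -3 − (-3) = 0, so no net redox change at C3.

0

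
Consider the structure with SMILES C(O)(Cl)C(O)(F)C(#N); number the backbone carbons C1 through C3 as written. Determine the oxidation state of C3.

+3

Assign +1 per bond to O/N/halogen, −1 per bond to H or an electropositive element, and 0 per bond to carbon.
C3 has one bond to C (0), a triple bond to N (3×+1 = +3).
Oxidation state = 0 + 3 = +3.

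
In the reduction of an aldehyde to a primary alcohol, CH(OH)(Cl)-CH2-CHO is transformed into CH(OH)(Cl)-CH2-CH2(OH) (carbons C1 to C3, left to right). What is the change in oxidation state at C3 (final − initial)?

-2

Before: C3 has 1 bond to C, 1 bond to H, 2 bonds to O → oxidation state +1.
After: C3 has 1 bond to C, 2 bonds to H, 1 bond to O → oxidation state -1.
Δ = -1 − (+1) = -2, so this is a reduction at C3.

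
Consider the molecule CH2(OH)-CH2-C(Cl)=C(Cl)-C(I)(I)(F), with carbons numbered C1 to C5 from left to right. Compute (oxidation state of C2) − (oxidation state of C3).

-3

C2: 2C, 2H → 0 − 2 = -2
C3: 3C, 1Cl → 0 + 1 = +1
Difference: -2 − (+1) = -3.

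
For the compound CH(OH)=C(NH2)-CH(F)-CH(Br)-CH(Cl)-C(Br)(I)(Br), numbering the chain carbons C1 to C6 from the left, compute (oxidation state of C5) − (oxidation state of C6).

C5: 2C, 1H, 1Cl → 0 − 1 + 1 = 0
C6: 1C, 2Br, 1I → 0 + 2 + 1 = +3
Difference: 0 − (+3) = -3.

-3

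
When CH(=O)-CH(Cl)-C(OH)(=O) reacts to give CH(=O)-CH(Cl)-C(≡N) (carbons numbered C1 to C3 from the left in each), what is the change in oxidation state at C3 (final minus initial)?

Before: C3 has 1 bond to C, 3 bonds to O → oxidation state +3.
After: C3 has 1 bond to C, 3 bonds to N → oxidation state +3.
Δ = +3 − (+3) = 0, so no net redox change at C3.

0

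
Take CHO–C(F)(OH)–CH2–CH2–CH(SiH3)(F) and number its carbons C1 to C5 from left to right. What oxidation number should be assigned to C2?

Count +1 for every bond to an atom more electronegative than carbon and −1 for every bond to one less electronegative; C–C bonds are 0.
C2 has one bond to C (0), one bond to C (0), one bond to F (+1), one bond to O (+1).
Oxidation state = 0 + 0 + 1 + 1 = +2.

+2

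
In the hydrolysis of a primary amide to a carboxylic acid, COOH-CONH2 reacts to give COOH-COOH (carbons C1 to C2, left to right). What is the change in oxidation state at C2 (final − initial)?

0

Before: C2 has 1 bond to C, 2 bonds to O, 1 bond to N → oxidation state +3.
After: C2 has 1 bond to C, 3 bonds to O → oxidation state +3.
Δ = +3 − (+3) = 0, so no net redox change at C2.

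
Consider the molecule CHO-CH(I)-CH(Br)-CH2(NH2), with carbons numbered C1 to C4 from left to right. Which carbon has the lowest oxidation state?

C4

Tallying each carbon's bonds:
C1: 1C, 1H, 2O → 0 − 1 + 2 = +1
C2: 2C, 1H, 1I → 0 − 1 + 1 = 0
C3: 2C, 1H, 1Br → 0 − 1 + 1 = 0
C4: 1C, 2H, 1N → 0 − 2 + 1 = -1
The most reduced carbon is C4 at -1.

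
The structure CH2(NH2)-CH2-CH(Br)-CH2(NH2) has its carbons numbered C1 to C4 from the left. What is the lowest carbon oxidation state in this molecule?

-2

Tallying each carbon's bonds:
C1: 1C, 2H, 1N → 0 − 2 + 1 = -1
C2: 2C, 2H → 0 − 2 = -2
C3: 2C, 1H, 1Br → 0 − 1 + 1 = 0
C4: 1C, 2H, 1N → 0 − 2 + 1 = -1
The lowest value is -2.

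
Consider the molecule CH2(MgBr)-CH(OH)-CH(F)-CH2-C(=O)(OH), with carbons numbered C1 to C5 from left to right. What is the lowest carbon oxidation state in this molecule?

Tallying each carbon's bonds:
C1: 1C, 2H, 1Mg → 0 − 2 − 1 = -3
C2: 2C, 1H, 1O → 0 − 1 + 1 = 0
C3: 2C, 1H, 1F → 0 − 1 + 1 = 0
C4: 2C, 2H → 0 − 2 = -2
C5: 1C, 3O → 0 + 3 = +3
The lowest value is -3.

-3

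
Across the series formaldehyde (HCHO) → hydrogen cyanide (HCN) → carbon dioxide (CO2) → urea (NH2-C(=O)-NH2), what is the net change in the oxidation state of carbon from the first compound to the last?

+4

Carbon oxidation states along the series — formaldehyde: 0, hydrogen cyanide: +2, carbon dioxide: +4, urea: +4.
Net change = +4 − (0) = +4.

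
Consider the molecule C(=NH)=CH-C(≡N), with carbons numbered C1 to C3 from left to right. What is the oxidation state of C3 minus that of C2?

+4

C3: 1C, 3N → 0 + 3 = +3
C2: 3C, 1H → 0 − 1 = -1
Difference: +3 − (-1) = +4.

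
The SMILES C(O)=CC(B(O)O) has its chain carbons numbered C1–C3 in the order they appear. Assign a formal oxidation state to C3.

Bonds to more-electronegative neighbours contribute +1 each, bonds to H or metals contribute −1 each, and C–C bonds contribute 0.
C3 has one bond to C (0), one bond to H (-1), one bond to H (-1), one bond to B (-1).
Oxidation state = 0 − 1 − 1 − 1 = -3.

-3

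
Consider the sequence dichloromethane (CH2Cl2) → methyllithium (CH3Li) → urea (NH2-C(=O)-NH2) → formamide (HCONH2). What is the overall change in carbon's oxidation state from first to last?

+2

Carbon oxidation states along the series — dichloromethane: 0, methyllithium: -4, urea: +4, formamide: +2.
Net change = +2 − (0) = +2.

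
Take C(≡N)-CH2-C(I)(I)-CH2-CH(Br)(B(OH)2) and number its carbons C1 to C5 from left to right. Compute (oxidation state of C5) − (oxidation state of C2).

C5: 1C, 1H, 1Br, 1B → 0 − 1 + 1 − 1 = -1
C2: 2C, 2H → 0 − 2 = -2
Difference: -1 − (-2) = +1.

+1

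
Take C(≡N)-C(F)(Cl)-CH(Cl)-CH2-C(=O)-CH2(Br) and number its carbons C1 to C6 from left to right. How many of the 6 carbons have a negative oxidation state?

2

Assign +1 per bond to O/N/halogen, −1 per bond to H or an electropositive element, and 0 per bond to carbon. Tallying each carbon:
C1: 1C, 3N → 0 + 3 = +3
C2: 2C, 1F, 1Cl → 0 + 1 + 1 = +2
C3: 2C, 1H, 1Cl → 0 − 1 + 1 = 0
C4: 2C, 2H → 0 − 2 = -2
C5: 2C, 2O → 0 + 2 = +2
C6: 1C, 2H, 1Br → 0 − 2 + 1 = -1
2 carbons (C4, C6) meet the condition.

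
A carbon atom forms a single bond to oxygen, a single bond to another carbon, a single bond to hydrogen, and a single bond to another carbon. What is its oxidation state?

0

Bonds to more-electronegative neighbours contribute +1 each, bonds to H or metals contribute −1 each, and C–C bonds contribute 0.
The carbon has one bond to C (0), one bond to C (0), one bond to H (-1), one bond to O (+1).
Oxidation state = 0 + 0 − 1 + 1 = 0.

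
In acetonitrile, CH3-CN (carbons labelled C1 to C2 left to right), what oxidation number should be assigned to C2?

+3

Each bond to a more electronegative atom (O, N, halogen) counts +1, each bond to a less electronegative atom (H, metal, B, Si) counts −1, and each C–C bond counts 0.
C2 has a triple bond to N (3×+1 = +3), one bond to C (0).
Oxidation state = +3 + 0 = +3.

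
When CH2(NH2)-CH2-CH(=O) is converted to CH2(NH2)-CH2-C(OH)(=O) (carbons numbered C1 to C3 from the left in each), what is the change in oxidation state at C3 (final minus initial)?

Before: C3 has 1 bond to C, 1 bond to H, 2 bonds to O → oxidation state +1.
After: C3 has 1 bond to C, 3 bonds to O → oxidation state +3.
Δ = +3 − (+1) = +2, so this is an oxidation at C3.

+2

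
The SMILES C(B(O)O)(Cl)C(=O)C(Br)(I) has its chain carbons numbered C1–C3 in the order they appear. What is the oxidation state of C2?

+2

Bonds to more-electronegative neighbours contribute +1 each, bonds to H or metals contribute −1 each, and C–C bonds contribute 0.
C2 has one bond to C (0), one bond to C (0), a double bond to O (2×+1 = +2).
Oxidation state = 0 + 0 + 2 = +2.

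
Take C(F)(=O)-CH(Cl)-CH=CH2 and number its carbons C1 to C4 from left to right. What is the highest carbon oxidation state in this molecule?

Tallying each carbon's bonds:
C1: 1C, 2O, 1F → 0 + 2 + 1 = +3
C2: 2C, 1H, 1Cl → 0 − 1 + 1 = 0
C3: 3C, 1H → 0 − 1 = -1
C4: 2C, 2H → 0 − 2 = -2
The highest value is +3.

+3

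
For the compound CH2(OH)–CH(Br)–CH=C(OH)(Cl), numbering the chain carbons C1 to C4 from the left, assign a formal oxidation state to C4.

+2

Assign +1 per bond to O/N/halogen, −1 per bond to H or an electropositive element, and 0 per bond to carbon.
C4 has a double bond to C (2×0 = 0), one bond to O (+1), one bond to Cl (+1).
Oxidation state = 0 + 1 + 1 = +2.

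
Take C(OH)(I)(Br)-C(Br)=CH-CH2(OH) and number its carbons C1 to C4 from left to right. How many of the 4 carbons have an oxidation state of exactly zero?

0

Each bond to a more electronegative atom (O, N, halogen) counts +1, each bond to a less electronegative atom (H, metal, B, Si) counts −1, and each C–C bond counts 0. Tallying each carbon:
C1: 1C, 1O, 1Br, 1I → 0 + 1 + 1 + 1 = +3
C2: 3C, 1Br → 0 + 1 = +1
C3: 3C, 1H → 0 − 1 = -1
C4: 1C, 2H, 1O → 0 − 2 + 1 = -1
0 carbons meet the condition.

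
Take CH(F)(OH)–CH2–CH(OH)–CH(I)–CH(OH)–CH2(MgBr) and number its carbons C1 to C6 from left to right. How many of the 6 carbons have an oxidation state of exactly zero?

3

Bonds to more-electronegative neighbours contribute +1 each, bonds to H or metals contribute −1 each, and C–C bonds contribute 0. Tallying each carbon:
C1: 1C, 1H, 1O, 1F → 0 − 1 + 1 + 1 = +1
C2: 2C, 2H → 0 − 2 = -2
C3: 2C, 1H, 1O → 0 − 1 + 1 = 0
C4: 2C, 1H, 1I → 0 − 1 + 1 = 0
C5: 2C, 1H, 1O → 0 − 1 + 1 = 0
C6: 1C, 2H, 1Mg → 0 − 2 − 1 = -3
3 carbons (C3, C4, C5) meet the condition.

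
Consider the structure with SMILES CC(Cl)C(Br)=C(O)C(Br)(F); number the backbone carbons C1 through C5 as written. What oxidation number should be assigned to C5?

+1

C5 has one bond to C (0), one bond to H (-1), one bond to Br (+1), one bond to F (+1).
Oxidation state = 0 − 1 + 1 + 1 = +1.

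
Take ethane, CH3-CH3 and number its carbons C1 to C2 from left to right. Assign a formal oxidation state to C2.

-3

Assign +1 per bond to O/N/halogen, −1 per bond to H or an electropositive element, and 0 per bond to carbon.
C2 has one bond to H (-1), one bond to H (-1), one bond to H (-1), one bond to C (0).
Oxidation state = -1 − 1 − 1 + 0 = -3.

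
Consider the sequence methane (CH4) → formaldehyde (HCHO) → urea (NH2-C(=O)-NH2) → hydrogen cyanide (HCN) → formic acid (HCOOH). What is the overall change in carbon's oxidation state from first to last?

Carbon oxidation states along the series — methane: -4, formaldehyde: 0, urea: +4, hydrogen cyanide: +2, formic acid: +2.
Net change = +2 − (-4) = +6.

+6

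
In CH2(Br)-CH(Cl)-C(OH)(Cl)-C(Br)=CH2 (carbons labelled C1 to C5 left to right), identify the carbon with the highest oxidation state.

Bonds to more-electronegative neighbours contribute +1 each, bonds to H or metals contribute −1 each, and C–C bonds contribute 0. Tallying each carbon:
C1: 1C, 2H, 1Br → 0 − 2 + 1 = -1
C2: 2C, 1H, 1Cl → 0 − 1 + 1 = 0
C3: 2C, 1O, 1Cl → 0 + 1 + 1 = +2
C4: 3C, 1Br → 0 + 1 = +1
C5: 2C, 2H → 0 − 2 = -2
The most oxidised carbon is C3 at +2.

C3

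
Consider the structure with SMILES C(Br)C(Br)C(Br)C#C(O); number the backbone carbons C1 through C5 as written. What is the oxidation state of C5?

Bonds to more-electronegative neighbours contribute +1 each, bonds to H or metals contribute −1 each, and C–C bonds contribute 0.
C5 has a triple bond to C (3×0 = 0), one bond to O (+1).
Oxidation state = 0 + 1 = +1.

+1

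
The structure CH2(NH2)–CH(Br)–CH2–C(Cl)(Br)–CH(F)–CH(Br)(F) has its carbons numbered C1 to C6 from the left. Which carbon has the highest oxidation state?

Assign +1 per bond to O/N/halogen, −1 per bond to H or an electropositive element, and 0 per bond to carbon. Tallying each carbon:
C1: 1C, 2H, 1N → 0 − 2 + 1 = -1
C2: 2C, 1H, 1Br → 0 − 1 + 1 = 0
C3: 2C, 2H → 0 − 2 = -2
C4: 2C, 1Cl, 1Br → 0 + 1 + 1 = +2
C5: 2C, 1H, 1F → 0 − 1 + 1 = 0
C6: 1C, 1H, 1F, 1Br → 0 − 1 + 1 + 1 = +1
The most oxidised carbon is C4 at +2.

C4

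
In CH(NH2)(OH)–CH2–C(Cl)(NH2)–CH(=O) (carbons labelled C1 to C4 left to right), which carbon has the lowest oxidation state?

Tallying each carbon's bonds:
C1: 1C, 1H, 1O, 1N → 0 − 1 + 1 + 1 = +1
C2: 2C, 2H → 0 − 2 = -2
C3: 2C, 1N, 1Cl → 0 + 1 + 1 = +2
C4: 1C, 1H, 2O → 0 − 1 + 2 = +1
The most reduced carbon is C2 at -2.

C2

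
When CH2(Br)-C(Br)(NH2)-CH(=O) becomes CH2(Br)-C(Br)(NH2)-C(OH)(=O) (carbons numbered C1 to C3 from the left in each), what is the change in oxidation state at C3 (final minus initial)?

+2

Before: C3 has 1 bond to C, 1 bond to H, 2 bonds to O → oxidation state +1.
After: C3 has 1 bond to C, 3 bonds to O → oxidation state +3.
Δ = +3 − (+1) = +2, so this is an oxidation at C3.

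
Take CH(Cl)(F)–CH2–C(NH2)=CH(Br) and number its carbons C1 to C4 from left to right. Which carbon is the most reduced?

C2

Each bond to a more electronegative atom (O, N, halogen) counts +1, each bond to a less electronegative atom (H, metal, B, Si) counts −1, and each C–C bond counts 0. Tallying each carbon:
C1: 1C, 1H, 1F, 1Cl → 0 − 1 + 1 + 1 = +1
C2: 2C, 2H → 0 − 2 = -2
C3: 3C, 1N → 0 + 1 = +1
C4: 2C, 1H, 1Br → 0 − 1 + 1 = 0
The most reduced carbon is C2 at -2.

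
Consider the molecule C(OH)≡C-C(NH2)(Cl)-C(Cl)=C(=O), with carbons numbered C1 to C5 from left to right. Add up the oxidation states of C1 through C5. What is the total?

+6

Each bond to a more electronegative atom (O, N, halogen) counts +1, each bond to a less electronegative atom (H, metal, B, Si) counts −1, and each C–C bond counts 0. Tallying each carbon:
C1: 3C, 1O → 0 + 1 = +1
C2: 4C → 0 = 0
C3: 2C, 1N, 1Cl → 0 + 1 + 1 = +2
C4: 3C, 1Cl → 0 + 1 = +1
C5: 2C, 2O → 0 + 2 = +2
Sum = +1 + 0 + 2 + 1 + 2 = +6.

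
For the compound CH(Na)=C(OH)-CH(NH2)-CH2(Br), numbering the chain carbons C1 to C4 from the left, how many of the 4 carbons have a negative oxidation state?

2

Tallying each carbon's bonds:
C1: 2C, 1H, 1Na → 0 − 1 − 1 = -2
C2: 3C, 1O → 0 + 1 = +1
C3: 2C, 1H, 1N → 0 − 1 + 1 = 0
C4: 1C, 2H, 1Br → 0 − 2 + 1 = -1
2 carbons (C1, C4) meet the condition.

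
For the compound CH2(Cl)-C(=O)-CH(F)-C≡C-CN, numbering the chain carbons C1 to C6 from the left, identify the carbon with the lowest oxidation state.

Tallying each carbon's bonds:
C1: 1C, 2H, 1Cl → 0 − 2 + 1 = -1
C2: 2C, 2O → 0 + 2 = +2
C3: 2C, 1H, 1F → 0 − 1 + 1 = 0
C4: 4C → 0 = 0
C5: 4C → 0 = 0
C6: 1C, 3N → 0 + 3 = +3
The most reduced carbon is C1 at -1.

C1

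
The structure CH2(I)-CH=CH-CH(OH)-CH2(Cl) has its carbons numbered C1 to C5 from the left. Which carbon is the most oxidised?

Tallying each carbon's bonds:
C1: 1C, 2H, 1I → 0 − 2 + 1 = -1
C2: 3C, 1H → 0 − 1 = -1
C3: 3C, 1H → 0 − 1 = -1
C4: 2C, 1H, 1O → 0 − 1 + 1 = 0
C5: 1C, 2H, 1Cl → 0 − 2 + 1 = -1
The most oxidised carbon is C4 at 0.

C4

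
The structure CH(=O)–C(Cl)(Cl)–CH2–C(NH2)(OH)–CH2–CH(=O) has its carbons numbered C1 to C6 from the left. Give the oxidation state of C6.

+1

Each bond to a more electronegative atom (O, N, halogen) counts +1, each bond to a less electronegative atom (H, metal, B, Si) counts −1, and each C–C bond counts 0.
C6 has one bond to C (0), one bond to H (-1), a double bond to O (2×+1 = +2).
Oxidation state = 0 − 1 + 2 = +1.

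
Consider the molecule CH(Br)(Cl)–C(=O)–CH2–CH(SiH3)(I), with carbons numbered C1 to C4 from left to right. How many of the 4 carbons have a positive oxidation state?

2

Tallying each carbon's bonds:
C1: 1C, 1H, 1Cl, 1Br → 0 − 1 + 1 + 1 = +1
C2: 2C, 2O → 0 + 2 = +2
C3: 2C, 2H → 0 − 2 = -2
C4: 1C, 1H, 1I, 1Si → 0 − 1 + 1 − 1 = -1
2 carbons (C1, C2) meet the condition.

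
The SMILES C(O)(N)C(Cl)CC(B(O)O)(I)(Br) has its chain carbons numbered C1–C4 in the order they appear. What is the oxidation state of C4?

+1

Assign +1 per bond to O/N/halogen, −1 per bond to H or an electropositive element, and 0 per bond to carbon.
C4 has one bond to C (0), one bond to B (-1), one bond to I (+1), one bond to Br (+1).
Oxidation state = 0 − 1 + 1 + 1 = +1.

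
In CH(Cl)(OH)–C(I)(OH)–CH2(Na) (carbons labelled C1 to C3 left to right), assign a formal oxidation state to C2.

Each bond to a more electronegative atom (O, N, halogen) counts +1, each bond to a less electronegative atom (H, metal, B, Si) counts −1, and each C–C bond counts 0.
C2 has one bond to C (0), one bond to C (0), one bond to I (+1), one bond to O (+1).
Oxidation state = 0 + 0 + 1 + 1 = +2.

+2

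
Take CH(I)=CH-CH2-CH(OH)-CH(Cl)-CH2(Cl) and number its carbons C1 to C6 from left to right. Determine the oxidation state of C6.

-1

C6 has one bond to C (0), one bond to Cl (+1), one bond to H (-1), one bond to H (-1).
Oxidation state = 0 + 1 − 1 − 1 = -1.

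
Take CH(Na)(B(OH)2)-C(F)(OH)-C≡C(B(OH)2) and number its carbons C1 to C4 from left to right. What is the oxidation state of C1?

-3

Assign +1 per bond to O/N/halogen, −1 per bond to H or an electropositive element, and 0 per bond to carbon.
C1 has one bond to C (0), one bond to Na (-1), one bond to H (-1), one bond to B (-1).
Oxidation state = 0 − 1 − 1 − 1 = -3.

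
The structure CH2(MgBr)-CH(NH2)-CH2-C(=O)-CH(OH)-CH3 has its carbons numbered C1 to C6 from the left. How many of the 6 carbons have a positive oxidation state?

1

Tallying each carbon's bonds:
C1: 1C, 2H, 1Mg → 0 − 2 − 1 = -3
C2: 2C, 1H, 1N → 0 − 1 + 1 = 0
C3: 2C, 2H → 0 − 2 = -2
C4: 2C, 2O → 0 + 2 = +2
C5: 2C, 1H, 1O → 0 − 1 + 1 = 0
C6: 1C, 3H → 0 − 3 = -3
1 carbon (C4) meets the condition.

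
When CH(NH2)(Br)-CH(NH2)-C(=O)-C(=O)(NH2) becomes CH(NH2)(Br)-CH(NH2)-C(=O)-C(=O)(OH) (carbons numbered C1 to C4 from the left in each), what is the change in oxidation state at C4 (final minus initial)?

Before: C4 has 1 bond to C, 2 bonds to O, 1 bond to N → oxidation state +3.
After: C4 has 1 bond to C, 3 bonds to O → oxidation state +3.
Δ = +3 − (+3) = 0, so no net redox change at C4.

0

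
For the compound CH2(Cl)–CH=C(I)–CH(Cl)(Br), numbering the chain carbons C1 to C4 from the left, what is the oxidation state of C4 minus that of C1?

C4: 1C, 1H, 1Cl, 1Br → 0 − 1 + 1 + 1 = +1
C1: 1C, 2H, 1Cl → 0 − 2 + 1 = -1
Difference: +1 − (-1) = +2.

+2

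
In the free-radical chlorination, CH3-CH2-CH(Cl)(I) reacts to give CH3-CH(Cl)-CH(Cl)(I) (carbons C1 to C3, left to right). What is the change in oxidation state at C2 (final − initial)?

Before: C2 has 2 bonds to C, 2 bonds to H → oxidation state -2.
After: C2 has 2 bonds to C, 1 bond to H, 1 bond to Cl → oxidation state 0.
Δ = 0 − (-2) = +2, so this is an oxidation at C2.

+2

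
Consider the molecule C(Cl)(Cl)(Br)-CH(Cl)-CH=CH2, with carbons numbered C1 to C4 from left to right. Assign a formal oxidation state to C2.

0

C2 has one bond to C (0), one bond to C (0), one bond to Cl (+1), one bond to H (-1).
Oxidation state = 0 + 0 + 1 − 1 = 0.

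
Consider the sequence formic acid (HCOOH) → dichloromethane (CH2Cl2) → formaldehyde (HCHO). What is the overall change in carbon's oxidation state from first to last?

-2

Carbon oxidation states along the series — formic acid: +2, dichloromethane: 0, formaldehyde: 0.
Net change = 0 − (+2) = -2.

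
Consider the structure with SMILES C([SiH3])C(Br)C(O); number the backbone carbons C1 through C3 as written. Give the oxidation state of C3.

C3 has one bond to C (0), one bond to H (-1), one bond to O (+1), one bond to H (-1).
Oxidation state = 0 − 1 + 1 − 1 = -1.

-1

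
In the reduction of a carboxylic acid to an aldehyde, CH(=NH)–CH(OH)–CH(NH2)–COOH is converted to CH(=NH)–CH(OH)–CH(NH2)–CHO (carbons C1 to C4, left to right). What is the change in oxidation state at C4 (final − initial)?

Before: C4 has 1 bond to C, 3 bonds to O → oxidation state +3.
After: C4 has 1 bond to C, 1 bond to H, 2 bonds to O → oxidation state +1.
Δ = +1 − (+3) = -2, so this is a reduction at C4.

-2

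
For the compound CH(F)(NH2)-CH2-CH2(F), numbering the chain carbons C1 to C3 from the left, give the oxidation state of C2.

-2

C2 has one bond to C (0), one bond to C (0), one bond to H (-1), one bond to H (-1).
Oxidation state = 0 + 0 − 1 − 1 = -2.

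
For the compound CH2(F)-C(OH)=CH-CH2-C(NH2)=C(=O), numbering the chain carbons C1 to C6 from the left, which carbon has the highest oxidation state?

Tallying each carbon's bonds:
C1: 1C, 2H, 1F → 0 − 2 + 1 = -1
C2: 3C, 1O → 0 + 1 = +1
C3: 3C, 1H → 0 − 1 = -1
C4: 2C, 2H → 0 − 2 = -2
C5: 3C, 1N → 0 + 1 = +1
C6: 2C, 2O → 0 + 2 = +2
The most oxidised carbon is C6 at +2.

C6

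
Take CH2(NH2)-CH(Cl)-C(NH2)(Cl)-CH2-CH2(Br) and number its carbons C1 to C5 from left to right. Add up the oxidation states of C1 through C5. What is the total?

-2

Assign +1 per bond to O/N/halogen, −1 per bond to H or an electropositive element, and 0 per bond to carbon. Tallying each carbon:
C1: 1C, 2H, 1N → 0 − 2 + 1 = -1
C2: 2C, 1H, 1Cl → 0 − 1 + 1 = 0
C3: 2C, 1N, 1Cl → 0 + 1 + 1 = +2
C4: 2C, 2H → 0 − 2 = -2
C5: 1C, 2H, 1Br → 0 − 2 + 1 = -1
Sum = -1 + 0 + 2 − 2 − 1 = -2.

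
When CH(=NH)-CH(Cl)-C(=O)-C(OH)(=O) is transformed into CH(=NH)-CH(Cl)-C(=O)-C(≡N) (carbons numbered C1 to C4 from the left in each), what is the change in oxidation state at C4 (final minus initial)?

0

Before: C4 has 1 bond to C, 3 bonds to O → oxidation state +3.
After: C4 has 1 bond to C, 3 bonds to N → oxidation state +3.
Δ = +3 − (+3) = 0, so no net redox change at C4.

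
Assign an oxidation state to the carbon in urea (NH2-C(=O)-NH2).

Each bond to a more electronegative atom (O, N, halogen) counts +1, each bond to a less electronegative atom (H, metal, B, Si) counts −1, and each C–C bond counts 0.
The carbon has one bond to N (+1), a double bond to O (2×+1 = +2), one bond to N (+1).
Oxidation state = +1 + 2 + 1 = +4.

+4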